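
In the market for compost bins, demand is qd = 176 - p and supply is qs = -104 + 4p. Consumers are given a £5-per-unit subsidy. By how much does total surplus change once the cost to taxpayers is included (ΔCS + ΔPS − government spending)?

Net change in total surplus = -£10

Pre-subsidy: 176 - p = -104 + 4p gives p* = 56, q* = 120.
With the rebate, buyers effectively pay pb = ps − 5, where ps is the price sellers receive.
Demand in terms of ps becomes qd = 176 − 1(ps − 5) = 181 - ps. Setting this equal to supply: 181 - ps = -104 + 4ps, so ps = 57.
Buyers pay pb = 57 − 5 = 52; q' = -104 + 4·57 = 124.
ΔCS = ½(120 + 124)(56 − 52) = 488; ΔPS = ½(120 + 124)(57 − 56) = 122.
Government spending = 5 × 124 = 620.
Net change = 488 + 122 − 620 = -10. The loss equals the DWL triangle ½·5·4.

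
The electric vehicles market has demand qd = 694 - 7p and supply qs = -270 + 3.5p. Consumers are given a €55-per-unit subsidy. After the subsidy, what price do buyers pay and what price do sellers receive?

Pre-subsidy: 694 - 7p = -270 + 3.5p gives p* = 1928/21, q* = 154/3.
With the rebate, buyers effectively pay pb = ps − 55, where ps is the price sellers receive.
Demand in terms of ps becomes qd = 694 − 7(ps − 55) = 1079 - 7ps. Setting this equal to supply: 1079 - 7ps = -270 + 3.5ps, so ps = 2698/21.
Buyers pay pb = 2698/21 − 55 = 1543/21; q' = -270 + 3.5·(2698/21) = 539/3.

Buyers pay 1543/21; sellers receive 2698/21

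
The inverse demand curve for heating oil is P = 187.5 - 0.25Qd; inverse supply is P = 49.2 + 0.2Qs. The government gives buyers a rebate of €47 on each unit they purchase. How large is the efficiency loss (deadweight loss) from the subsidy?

Deadweight loss = 22090/9

Pre-subsidy: 187.5 - 0.25Q = 49.2 + 0.2Q gives Q* = 922/3 and P* = 332/3.
With the rebate, buyers effectively pay Pb = Ps − 47, where Ps is the price sellers receive.
On the curves, Pb = 187.5 - 0.25Q and Ps = 49.2 + 0.2Q; the wedge Ps − Pb = 47 gives 49.2 + 0.2Q − (187.5 - 0.25Q) = 47, so Q' = 3706/9.
Then Pb = 187.5 − 0.25·(3706/9) = 761/9 and Ps = 49.2 + 0.2·(3706/9) = 1184/9.
The subsidy expands output by 3706/9 − 922/3 = 940/9 past the efficient level; on those units the gap between marginal cost and willingness to pay runs from 0 up to 47.
DWL = ½ × 47 × 940/9 = 22090/9.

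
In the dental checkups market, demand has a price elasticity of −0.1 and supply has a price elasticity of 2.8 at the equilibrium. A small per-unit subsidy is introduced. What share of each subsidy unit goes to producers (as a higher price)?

For a small subsidy around the equilibrium, the benefit split depends on the relative slopes, which at a point are proportional to the elasticities.
Buyer share = εs/(εs + |εd|) = 2.8/(2.8 + 0.1) = 28/29; seller share = |εd|/(εs + |εd|) = 1/29.
So producers capture 1/29 of the subsidy.

Producer share = 1/29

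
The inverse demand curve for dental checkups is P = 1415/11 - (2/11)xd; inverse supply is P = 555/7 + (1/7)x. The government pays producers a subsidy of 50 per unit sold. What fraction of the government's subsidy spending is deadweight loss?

Pre-subsidy: 1415/11 - (2/11)x = 555/7 + (1/7)x gives x* = 152 and P* = 101.
With the subsidy, sellers receive Ps = Pb + 50 for each unit, where Pb is the price buyers pay.
On the curves, Pb = 1415/11 - (2/11)x and Ps = 555/7 + (1/7)x; the wedge Ps − Pb = 50 gives 555/7 + (1/7)x − (1415/11 - (2/11)x) = 50, so x' = 306.
Then Pb = 1415/11 − (2/11)·306 = 73 and Ps = 555/7 + (1/7)·306 = 123.
ΔCS = ½(152 + 306)(101 − 73) = 6412; ΔPS = ½(152 + 306)(123 − 101) = 5038.
Government spending = 50 × 306 = 15300.
DWL = ½ × 50 × (306 − 152) = 3850; fraction = 3850 / 15300 = 77/306.

DWL / government spending = 77/306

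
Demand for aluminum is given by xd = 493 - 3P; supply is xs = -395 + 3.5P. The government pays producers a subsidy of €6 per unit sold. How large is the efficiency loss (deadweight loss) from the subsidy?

Pre-subsidy: 493 - 3P = -395 + 3.5P gives P* = 1776/13, x* = 1081/13.
With the subsidy, sellers receive Ps = Pb + 6 for each unit, where Pb is the price buyers pay.
Supply in terms of Pb becomes xs = -395 + 3.5(Pb + 6) = -374 + 3.5Pb. Setting this equal to demand: 493 - 3Pb = -374 + 3.5Pb, so Pb = 1734/13.
Sellers receive Ps = 1734/13 + 6 = 1812/13; x' = 493 − 3·(1734/13) = 1207/13.
The subsidy expands output by 1207/13 − 1081/13 = 126/13 past the efficient level; on those units the gap between marginal cost and willingness to pay runs from 0 up to 6.
DWL = ½ × 6 × 126/13 = 378/13.

Deadweight loss = 378/13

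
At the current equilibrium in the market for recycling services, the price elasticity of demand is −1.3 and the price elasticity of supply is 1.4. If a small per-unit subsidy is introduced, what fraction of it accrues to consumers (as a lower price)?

Consumer share = 14/27

For a small subsidy around the equilibrium, the benefit split depends on the relative slopes, which at a point are proportional to the elasticities.
Buyer share = εs/(εs + |εd|) = 1.4/(1.4 + 1.3) = 14/27; seller share = |εd|/(εs + |εd|) = 13/27.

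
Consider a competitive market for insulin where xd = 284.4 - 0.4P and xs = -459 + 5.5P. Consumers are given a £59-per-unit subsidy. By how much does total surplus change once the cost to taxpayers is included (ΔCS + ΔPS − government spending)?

Pre-subsidy: 284.4 - 0.4P = -459 + 5.5P gives P* = 126, x* = 234.
With the rebate, buyers effectively pay Pb = Ps − 59, where Ps is the price sellers receive.
Demand in terms of Ps becomes xd = 284.4 − 0.4(Ps − 59) = 308 - 0.4Ps. Setting this equal to supply: 308 - 0.4Ps = -459 + 5.5Ps, so Ps = 130.
Buyers pay Pb = 130 − 59 = 71; x' = -459 + 5.5·130 = 256.
ΔCS = ½(234 + 256)(126 − 71) = 13475; ΔPS = ½(234 + 256)(130 − 126) = 980.
Government spending = 59 × 256 = 15104.
Net change = 13475 + 980 − 15104 = -649. The loss equals the DWL triangle ½·59·22.

Net change in total surplus = -£649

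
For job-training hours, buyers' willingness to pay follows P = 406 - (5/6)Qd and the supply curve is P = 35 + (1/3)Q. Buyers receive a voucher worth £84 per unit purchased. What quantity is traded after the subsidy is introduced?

Q' = 390

Pre-subsidy: 406 - (5/6)Q = 35 + (1/3)Q gives Q* = 318 and P* = 141.
With the rebate, buyers effectively pay Pb = Ps − 84, where Ps is the price sellers receive.
On the curves, Pb = 406 - (5/6)Q and Ps = 35 + (1/3)Q; the wedge Ps − Pb = 84 gives 35 + (1/3)Q − (406 - (5/6)Q) = 84, so Q' = 390.
Then Pb = 406 − (5/6)·390 = 81 and Ps = 35 + (1/3)·390 = 165.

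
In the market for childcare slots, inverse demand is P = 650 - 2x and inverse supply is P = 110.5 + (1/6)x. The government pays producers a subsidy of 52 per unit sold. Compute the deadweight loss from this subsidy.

Pre-subsidy: 650 - 2x = 110.5 + (1/6)x gives x* = 249 and P* = 152.
With the subsidy, sellers receive Ps = Pb + 52 for each unit, where Pb is the price buyers pay.
On the curves, Pb = 650 - 2x and Ps = 110.5 + (1/6)x; the wedge Ps − Pb = 52 gives 110.5 + (1/6)x − (650 - 2x) = 52, so x' = 273.
Then Pb = 650 − 2·273 = 104 and Ps = 110.5 + (1/6)·273 = 156.
The subsidy expands output by 273 − 249 = 24 past the efficient level; on those units the gap between marginal cost and willingness to pay runs from 0 up to 52.
DWL = ½ × 52 × 24 = 624.

Deadweight loss = 624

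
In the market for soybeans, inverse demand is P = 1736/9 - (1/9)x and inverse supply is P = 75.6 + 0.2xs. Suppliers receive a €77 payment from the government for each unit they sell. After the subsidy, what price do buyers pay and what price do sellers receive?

Buyers pay €123.5; sellers receive €200.5

Pre-subsidy: 1736/9 - (1/9)x = 75.6 + 0.2x gives x* = 377 and P* = 151.
With the subsidy, sellers receive Ps = Pb + 77 for each unit, where Pb is the price buyers pay.
On the curves, Pb = 1736/9 - (1/9)x and Ps = 75.6 + 0.2x; the wedge Ps − Pb = 77 gives 75.6 + 0.2x − (1736/9 - (1/9)x) = 77, so x' = 624.5.
Then Pb = 1736/9 − (1/9)·624.5 = 123.5 and Ps = 75.6 + 0.2·624.5 = 200.5.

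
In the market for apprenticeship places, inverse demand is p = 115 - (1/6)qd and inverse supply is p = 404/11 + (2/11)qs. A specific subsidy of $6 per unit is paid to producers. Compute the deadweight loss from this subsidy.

Pre-subsidy: 115 - (1/6)q = 404/11 + (2/11)q gives q* = 5166/23 and p* = 1784/23.
With the subsidy, sellers receive ps = pb + 6 for each unit, where pb is the price buyers pay.
On the curves, pb = 115 - (1/6)q and ps = 404/11 + (2/11)q; the wedge ps − pb = 6 gives 404/11 + (2/11)q − (115 - (1/6)q) = 6, so q' = 5562/23.
Then pb = 115 − (1/6)·(5562/23) = 1718/23 and ps = 404/11 + (2/11)·(5562/23) = 1856/23.
The subsidy expands output by 5562/23 − 5166/23 = 396/23 past the efficient level; on those units the gap between marginal cost and willingness to pay runs from 0 up to 6.
DWL = ½ × 6 × 396/23 = 1188/23.

Deadweight loss = 1188/23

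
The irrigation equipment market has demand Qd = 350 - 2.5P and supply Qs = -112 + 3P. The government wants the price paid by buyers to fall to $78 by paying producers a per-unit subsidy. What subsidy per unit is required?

Required subsidy s = $11 per unit

At a buyer price of 78, quantity demanded is 350 − 2.5·78 = 155.
Sellers supply 155 only when they receive Ps with -112 + 3·Ps = 155, i.e. Ps = 89.
s = Ps − Pb = 89 − 78 = 11.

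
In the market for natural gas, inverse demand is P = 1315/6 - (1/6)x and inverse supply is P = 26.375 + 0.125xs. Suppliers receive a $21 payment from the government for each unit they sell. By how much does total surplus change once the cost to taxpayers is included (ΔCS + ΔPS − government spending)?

Net change in total surplus = -$756

Pre-subsidy: 1315/6 - (1/6)x = 26.375 + 0.125x gives x* = 661 and P* = 109.
With the subsidy, sellers receive Ps = Pb + 21 for each unit, where Pb is the price buyers pay.
On the curves, Pb = 1315/6 - (1/6)x and Ps = 26.375 + 0.125x; the wedge Ps − Pb = 21 gives 26.375 + 0.125x − (1315/6 - (1/6)x) = 21, so x' = 733.
Then Pb = 1315/6 − (1/6)·733 = 97 and Ps = 26.375 + 0.125·733 = 118.
ΔCS = ½(661 + 733)(109 − 97) = 8364; ΔPS = ½(661 + 733)(118 − 109) = 6273.
Government spending = 21 × 733 = 15393.
Net change = 8364 + 6273 − 15393 = -756. The loss equals the DWL triangle ½·21·72.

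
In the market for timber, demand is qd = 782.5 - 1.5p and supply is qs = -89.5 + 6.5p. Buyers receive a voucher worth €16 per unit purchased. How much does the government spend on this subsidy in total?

Government cost = €10216

Pre-subsidy: 782.5 - 1.5p = -89.5 + 6.5p gives p* = 109, q* = 619.
With the rebate, buyers effectively pay pb = ps − 16, where ps is the price sellers receive.
Demand in terms of ps becomes qd = 782.5 − 1.5(ps − 16) = 806.5 - 1.5ps. Setting this equal to supply: 806.5 - 1.5ps = -89.5 + 6.5ps, so ps = 112.
Buyers pay pb = 112 − 16 = 96; q' = -89.5 + 6.5·112 = 638.5.
Government outlay = subsidy × quantity = 16 × 638.5 = 10216.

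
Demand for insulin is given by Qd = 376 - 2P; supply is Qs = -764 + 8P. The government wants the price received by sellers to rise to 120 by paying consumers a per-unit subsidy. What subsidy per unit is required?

Required subsidy s = 30 per unit

At a seller price of 120, quantity supplied is -764 + 8·120 = 196.
Buyers absorb 196 only when they pay Pb with 376 − 2·Pb = 196, i.e. Pb = 90.
s = Ps − Pb = 120 − 90 = 30.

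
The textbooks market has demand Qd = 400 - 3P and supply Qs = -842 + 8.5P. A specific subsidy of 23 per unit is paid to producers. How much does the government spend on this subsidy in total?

Government cost = 2921

Pre-subsidy: 400 - 3P = -842 + 8.5P gives P* = 108, Q* = 76.
With the subsidy, sellers receive Ps = Pb + 23 for each unit, where Pb is the price buyers pay.
Supply in terms of Pb becomes Qs = -842 + 8.5(Pb + 23) = -646.5 + 8.5Pb. Setting this equal to demand: 400 - 3Pb = -646.5 + 8.5Pb, so Pb = 91.
Sellers receive Ps = 91 + 23 = 114; Q' = 400 − 3·91 = 127.
Government outlay = subsidy × quantity = 23 × 127 = 2921.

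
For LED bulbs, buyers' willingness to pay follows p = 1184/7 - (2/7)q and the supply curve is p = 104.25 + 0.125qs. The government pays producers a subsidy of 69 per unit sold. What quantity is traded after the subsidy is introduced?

q' = 326

Pre-subsidy: 1184/7 - (2/7)q = 104.25 + 0.125q gives q* = 158 and p* = 124.
With the subsidy, sellers receive ps = pb + 69 for each unit, where pb is the price buyers pay.
On the curves, pb = 1184/7 - (2/7)q and ps = 104.25 + 0.125q; the wedge ps − pb = 69 gives 104.25 + 0.125q − (1184/7 - (2/7)q) = 69, so q' = 326.
Then pb = 1184/7 − (2/7)·326 = 76 and ps = 104.25 + 0.125·326 = 145.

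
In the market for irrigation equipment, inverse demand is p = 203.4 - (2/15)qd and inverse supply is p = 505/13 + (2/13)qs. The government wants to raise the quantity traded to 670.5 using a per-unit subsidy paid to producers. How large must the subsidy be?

Required subsidy s = 28 per unit

At q = 670.5, from the demand curve buyers pay pb = 203.4 − (2/15)·670.5 = 114; from the supply curve sellers need ps = 505/13 + (2/13)·670.5 = 142.
The subsidy must fill the gap: s = ps − pb = 142 − 114 = 28.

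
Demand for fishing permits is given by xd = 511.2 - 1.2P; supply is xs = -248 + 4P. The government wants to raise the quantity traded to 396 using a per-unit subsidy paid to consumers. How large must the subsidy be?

Required subsidy s = 65 per unit

At x = 396, invert demand for the buyer price: Pb = (511.2 − 396)/1.2 = 96; invert supply for the seller price: Ps = (396 − (-248))/4 = 161.
The subsidy must fill the gap: s = Ps − Pb = 161 − 96 = 65.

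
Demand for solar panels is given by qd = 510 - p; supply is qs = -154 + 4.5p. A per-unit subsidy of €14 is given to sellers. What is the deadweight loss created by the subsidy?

Pre-subsidy: 510 - p = -154 + 4.5p gives p* = 1328/11, q* = 4282/11.
With the subsidy, sellers receive ps = pb + 14 for each unit, where pb is the price buyers pay.
Supply in terms of pb becomes qs = -154 + 4.5(pb + 14) = -91 + 4.5pb. Setting this equal to demand: 510 - pb = -91 + 4.5pb, so pb = 1202/11.
Sellers receive ps = 1202/11 + 14 = 1356/11; q' = 510 − 1·(1202/11) = 4408/11.
The subsidy expands output by 4408/11 − 4282/11 = 126/11 past the efficient level; on those units the gap between marginal cost and willingness to pay runs from 0 up to 14.
DWL = ½ × 14 × 126/11 = 882/11.

Deadweight loss = 882/11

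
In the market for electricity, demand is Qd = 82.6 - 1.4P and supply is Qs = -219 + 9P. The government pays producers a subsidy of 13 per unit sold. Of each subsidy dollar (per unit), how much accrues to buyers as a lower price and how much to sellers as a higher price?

Pre-subsidy: 82.6 - 1.4P = -219 + 9P gives P* = 29, Q* = 42.
With the subsidy, sellers receive Ps = Pb + 13 for each unit, where Pb is the price buyers pay.
Supply in terms of Pb becomes Qs = -219 + 9(Pb + 13) = -102 + 9Pb. Setting this equal to demand: 82.6 - 1.4Pb = -102 + 9Pb, so Pb = 17.75.
Sellers receive Ps = 17.75 + 13 = 30.75; Q' = 82.6 − 1.4·17.75 = 57.75.
Buyers' price falls by P* − Pb = 29 − 17.75 = 11.25; sellers' price rises by Ps − P* = 30.75 − 29 = 1.75.

Buyers gain 11.25 per unit; sellers gain 1.75 per unit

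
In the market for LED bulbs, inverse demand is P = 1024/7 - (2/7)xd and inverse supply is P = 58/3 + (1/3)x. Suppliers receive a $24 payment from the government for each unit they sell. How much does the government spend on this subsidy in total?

Government cost = 76080/13

Pre-subsidy: 1024/7 - (2/7)x = 58/3 + (1/3)x gives x* = 2666/13 and P* = 1140/13.
With the subsidy, sellers receive Ps = Pb + 24 for each unit, where Pb is the price buyers pay.
On the curves, Pb = 1024/7 - (2/7)x and Ps = 58/3 + (1/3)x; the wedge Ps − Pb = 24 gives 58/3 + (1/3)x − (1024/7 - (2/7)x) = 24, so x' = 3170/13.
Then Pb = 1024/7 − (2/7)·(3170/13) = 996/13 and Ps = 58/3 + (1/3)·(3170/13) = 1308/13.
Government outlay = subsidy × quantity = 24 × 3170/13 = 76080/13.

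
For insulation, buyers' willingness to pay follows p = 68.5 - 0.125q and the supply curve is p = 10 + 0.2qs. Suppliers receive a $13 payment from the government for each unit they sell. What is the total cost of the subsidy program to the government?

Government cost = $2860

Pre-subsidy: 68.5 - 0.125q = 10 + 0.2q gives q* = 180 and p* = 46.
With the subsidy, sellers receive ps = pb + 13 for each unit, where pb is the price buyers pay.
On the curves, pb = 68.5 - 0.125q and ps = 10 + 0.2q; the wedge ps − pb = 13 gives 10 + 0.2q − (68.5 - 0.125q) = 13, so q' = 220.
Then pb = 68.5 − 0.125·220 = 41 and ps = 10 + 0.2·220 = 54.
Government outlay = subsidy × quantity = 13 × 220 = 2860.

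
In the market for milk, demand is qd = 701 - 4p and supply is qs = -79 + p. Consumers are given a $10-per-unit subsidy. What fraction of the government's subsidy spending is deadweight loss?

DWL / government spending = 4/85

Pre-subsidy: 701 - 4p = -79 + p gives p* = 156, q* = 77.
With the rebate, buyers effectively pay pb = ps − 10, where ps is the price sellers receive.
Demand in terms of ps becomes qd = 701 − 4(ps − 10) = 741 - 4ps. Setting this equal to supply: 741 - 4ps = -79 + ps, so ps = 164.
Buyers pay pb = 164 − 10 = 154; q' = -79 + 1·164 = 85.
ΔCS = ½(77 + 85)(156 − 154) = 162; ΔPS = ½(77 + 85)(164 − 156) = 648.
Government spending = 10 × 85 = 850.
DWL = ½ × 10 × (85 − 77) = 40; fraction = 40 / 850 = 4/85.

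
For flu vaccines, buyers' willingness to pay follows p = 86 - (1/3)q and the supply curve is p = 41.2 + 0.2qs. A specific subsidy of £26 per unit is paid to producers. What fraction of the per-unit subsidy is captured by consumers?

Consumer share = 0.625

Pre-subsidy: 86 - (1/3)q = 41.2 + 0.2q gives q* = 84 and p* = 58.
With the subsidy, sellers receive ps = pb + 26 for each unit, where pb is the price buyers pay.
On the curves, pb = 86 - (1/3)q and ps = 41.2 + 0.2q; the wedge ps − pb = 26 gives 41.2 + 0.2q − (86 - (1/3)q) = 26, so q' = 132.75.
Then pb = 86 − (1/3)·132.75 = 41.75 and ps = 41.2 + 0.2·132.75 = 67.75.
Buyers' price falls by p* − pb = 58 − 41.75 = 16.25; sellers' price rises by ps − p* = 67.75 − 58 = 9.75.
So consumers capture 16.25/26 = 0.625 of each unit of subsidy.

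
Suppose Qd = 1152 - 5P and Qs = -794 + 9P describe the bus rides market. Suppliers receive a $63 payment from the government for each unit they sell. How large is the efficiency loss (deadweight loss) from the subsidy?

Pre-subsidy: 1152 - 5P = -794 + 9P gives P* = 139, Q* = 457.
With the subsidy, sellers receive Ps = Pb + 63 for each unit, where Pb is the price buyers pay.
Supply in terms of Pb becomes Qs = -794 + 9(Pb + 63) = -227 + 9Pb. Setting this equal to demand: 1152 - 5Pb = -227 + 9Pb, so Pb = 98.5.
Sellers receive Ps = 98.5 + 63 = 161.5; Q' = 1152 − 5·98.5 = 659.5.
The subsidy expands output by 659.5 − 457 = 202.5 past the efficient level; on those units the gap between marginal cost and willingness to pay runs from 0 up to 63.
DWL = ½ × 63 × 202.5 = 6378.75.

Deadweight loss = $6378.75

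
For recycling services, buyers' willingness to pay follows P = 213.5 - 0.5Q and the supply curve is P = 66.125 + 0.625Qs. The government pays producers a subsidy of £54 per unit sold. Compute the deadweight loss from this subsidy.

Deadweight loss = £1296

Pre-subsidy: 213.5 - 0.5Q = 66.125 + 0.625Q gives Q* = 131 and P* = 148.
With the subsidy, sellers receive Ps = Pb + 54 for each unit, where Pb is the price buyers pay.
On the curves, Pb = 213.5 - 0.5Q and Ps = 66.125 + 0.625Q; the wedge Ps − Pb = 54 gives 66.125 + 0.625Q − (213.5 - 0.5Q) = 54, so Q' = 179.
Then Pb = 213.5 − 0.5·179 = 124 and Ps = 66.125 + 0.625·179 = 178.
The subsidy expands output by 179 − 131 = 48 past the efficient level; on those units the gap between marginal cost and willingness to pay runs from 0 up to 54.
DWL = ½ × 54 × 48 = 1296.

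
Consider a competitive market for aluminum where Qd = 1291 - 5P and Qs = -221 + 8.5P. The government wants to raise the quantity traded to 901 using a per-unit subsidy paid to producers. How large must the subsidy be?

Required subsidy s = 54 per unit

At Q = 901, invert demand for the buyer price: Pb = (1291 − 901)/5 = 78; invert supply for the seller price: Ps = (901 − (-221))/8.5 = 132.
The subsidy must fill the gap: s = Ps − Pb = 132 − 78 = 54.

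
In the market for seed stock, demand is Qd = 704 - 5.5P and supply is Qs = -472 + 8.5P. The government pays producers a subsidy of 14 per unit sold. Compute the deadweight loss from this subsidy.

Pre-subsidy: 704 - 5.5P = -472 + 8.5P gives P* = 84, Q* = 242.
With the subsidy, sellers receive Ps = Pb + 14 for each unit, where Pb is the price buyers pay.
Supply in terms of Pb becomes Qs = -472 + 8.5(Pb + 14) = -353 + 8.5Pb. Setting this equal to demand: 704 - 5.5Pb = -353 + 8.5Pb, so Pb = 75.5.
Sellers receive Ps = 75.5 + 14 = 89.5; Q' = 704 − 5.5·75.5 = 288.75.
The subsidy expands output by 288.75 − 242 = 46.75 past the efficient level; on those units the gap between marginal cost and willingness to pay runs from 0 up to 14.
DWL = ½ × 14 × 46.75 = 327.25.

Deadweight loss = 327.25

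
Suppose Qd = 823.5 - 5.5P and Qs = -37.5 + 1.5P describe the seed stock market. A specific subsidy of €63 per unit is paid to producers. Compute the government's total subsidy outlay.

Government cost = €13938.75

Pre-subsidy: 823.5 - 5.5P = -37.5 + 1.5P gives P* = 123, Q* = 147.
With the subsidy, sellers receive Ps = Pb + 63 for each unit, where Pb is the price buyers pay.
Supply in terms of Pb becomes Qs = -37.5 + 1.5(Pb + 63) = 57 + 1.5Pb. Setting this equal to demand: 823.5 - 5.5Pb = 57 + 1.5Pb, so Pb = 109.5.
Sellers receive Ps = 109.5 + 63 = 172.5; Q' = 823.5 − 5.5·109.5 = 221.25.
Government outlay = subsidy × quantity = 63 × 221.25 = 13938.75.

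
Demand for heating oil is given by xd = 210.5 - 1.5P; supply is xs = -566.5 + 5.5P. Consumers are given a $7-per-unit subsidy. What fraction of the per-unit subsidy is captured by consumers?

Pre-subsidy: 210.5 - 1.5P = -566.5 + 5.5P gives P* = 111, x* = 44.
With the rebate, buyers effectively pay Pb = Ps − 7, where Ps is the price sellers receive.
Demand in terms of Ps becomes xd = 210.5 − 1.5(Ps − 7) = 221 - 1.5Ps. Setting this equal to supply: 221 - 1.5Ps = -566.5 + 5.5Ps, so Ps = 112.5.
Buyers pay Pb = 112.5 − 7 = 105.5; x' = -566.5 + 5.5·112.5 = 52.25.
Buyers' price falls by P* − Pb = 111 − 105.5 = 5.5; sellers' price rises by Ps − P* = 112.5 − 111 = 1.5.
So consumers capture 5.5/7 = 11/14 of each unit of subsidy.

Consumer share = 11/14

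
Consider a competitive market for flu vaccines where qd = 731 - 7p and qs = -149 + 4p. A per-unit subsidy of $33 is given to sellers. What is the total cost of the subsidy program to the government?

Government cost = $8415

Pre-subsidy: 731 - 7p = -149 + 4p gives p* = 80, q* = 171.
With the subsidy, sellers receive ps = pb + 33 for each unit, where pb is the price buyers pay.
Supply in terms of pb becomes qs = -149 + 4(pb + 33) = -17 + 4pb. Setting this equal to demand: 731 - 7pb = -17 + 4pb, so pb = 68.
Sellers receive ps = 68 + 33 = 101; q' = 731 − 7·68 = 255.
Government outlay = subsidy × quantity = 33 × 255 = 8415.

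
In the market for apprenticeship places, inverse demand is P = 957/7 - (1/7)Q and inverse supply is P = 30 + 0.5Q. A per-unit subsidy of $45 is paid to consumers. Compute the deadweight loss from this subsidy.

Deadweight loss = $1575

Pre-subsidy: 957/7 - (1/7)Q = 30 + 0.5Q gives Q* = 166 and P* = 113.
With the rebate, buyers effectively pay Pb = Ps − 45, where Ps is the price sellers receive.
On the curves, Pb = 957/7 - (1/7)Q and Ps = 30 + 0.5Q; the wedge Ps − Pb = 45 gives 30 + 0.5Q − (957/7 - (1/7)Q) = 45, so Q' = 236.
Then Pb = 957/7 − (1/7)·236 = 103 and Ps = 30 + 0.5·236 = 148.
The subsidy expands output by 236 − 166 = 70 past the efficient level; on those units the gap between marginal cost and willingness to pay runs from 0 up to 45.
DWL = ½ × 45 × 70 = 1575.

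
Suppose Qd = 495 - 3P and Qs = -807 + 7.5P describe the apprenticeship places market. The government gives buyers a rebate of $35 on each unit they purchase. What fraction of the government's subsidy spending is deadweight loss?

DWL / government spending = 25/132

Pre-subsidy: 495 - 3P = -807 + 7.5P gives P* = 124, Q* = 123.
With the rebate, buyers effectively pay Pb = Ps − 35, where Ps is the price sellers receive.
Demand in terms of Ps becomes Qd = 495 − 3(Ps − 35) = 600 - 3Ps. Setting this equal to supply: 600 - 3Ps = -807 + 7.5Ps, so Ps = 134.
Buyers pay Pb = 134 − 35 = 99; Q' = -807 + 7.5·134 = 198.
ΔCS = ½(123 + 198)(124 − 99) = 4012.5; ΔPS = ½(123 + 198)(134 − 124) = 1605.
Government spending = 35 × 198 = 6930.
DWL = ½ × 35 × (198 − 123) = 1312.5; fraction = 1312.5 / 6930 = 25/132.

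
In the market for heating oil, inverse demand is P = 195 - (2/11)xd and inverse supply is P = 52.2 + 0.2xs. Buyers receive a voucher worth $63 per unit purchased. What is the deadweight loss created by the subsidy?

Pre-subsidy: 195 - (2/11)x = 52.2 + 0.2x gives x* = 374 and P* = 127.
With the rebate, buyers effectively pay Pb = Ps − 63, where Ps is the price sellers receive.
On the curves, Pb = 195 - (2/11)x and Ps = 52.2 + 0.2x; the wedge Ps − Pb = 63 gives 52.2 + 0.2x − (195 - (2/11)x) = 63, so x' = 539.
Then Pb = 195 − (2/11)·539 = 97 and Ps = 52.2 + 0.2·539 = 160.
The subsidy expands output by 539 − 374 = 165 past the efficient level; on those units the gap between marginal cost and willingness to pay runs from 0 up to 63.
DWL = ½ × 63 × 165 = 5197.5.

Deadweight loss = $5197.5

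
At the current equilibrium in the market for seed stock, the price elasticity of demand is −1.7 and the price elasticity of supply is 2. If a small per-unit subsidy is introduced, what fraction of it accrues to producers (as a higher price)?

For a small subsidy around the equilibrium, the benefit split depends on the relative slopes, which at a point are proportional to the elasticities.
Buyer share = εs/(εs + |εd|) = 2/(2 + 1.7) = 20/37; seller share = |εd|/(εs + |εd|) = 17/37.
So producers capture 17/37 of the subsidy.

Producer share = 17/37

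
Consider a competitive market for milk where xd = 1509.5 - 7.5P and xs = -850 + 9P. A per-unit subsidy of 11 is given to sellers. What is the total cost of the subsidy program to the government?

Pre-subsidy: 1509.5 - 7.5P = -850 + 9P gives P* = 143, x* = 437.
With the subsidy, sellers receive Ps = Pb + 11 for each unit, where Pb is the price buyers pay.
Supply in terms of Pb becomes xs = -850 + 9(Pb + 11) = -751 + 9Pb. Setting this equal to demand: 1509.5 - 7.5Pb = -751 + 9Pb, so Pb = 137.
Sellers receive Ps = 137 + 11 = 148; x' = 1509.5 − 7.5·137 = 482.
Government outlay = subsidy × quantity = 11 × 482 = 5302.

Government cost = 5302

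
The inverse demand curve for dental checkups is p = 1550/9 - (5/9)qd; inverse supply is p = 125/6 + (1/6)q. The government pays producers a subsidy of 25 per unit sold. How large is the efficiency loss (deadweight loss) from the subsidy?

Pre-subsidy: 1550/9 - (5/9)q = 125/6 + (1/6)q gives q* = 2725/13 and p* = 725/13.
With the subsidy, sellers receive ps = pb + 25 for each unit, where pb is the price buyers pay.
On the curves, pb = 1550/9 - (5/9)q and ps = 125/6 + (1/6)q; the wedge ps − pb = 25 gives 125/6 + (1/6)q − (1550/9 - (5/9)q) = 25, so q' = 3175/13.
Then pb = 1550/9 − (5/9)·(3175/13) = 475/13 and ps = 125/6 + (1/6)·(3175/13) = 800/13.
The subsidy expands output by 3175/13 − 2725/13 = 450/13 past the efficient level; on those units the gap between marginal cost and willingness to pay runs from 0 up to 25.
DWL = ½ × 25 × 450/13 = 5625/13.

Deadweight loss = 5625/13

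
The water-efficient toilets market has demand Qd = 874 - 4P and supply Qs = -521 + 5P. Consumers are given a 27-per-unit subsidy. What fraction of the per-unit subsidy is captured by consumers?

Consumer share = 5/9

Pre-subsidy: 874 - 4P = -521 + 5P gives P* = 155, Q* = 254.
With the rebate, buyers effectively pay Pb = Ps − 27, where Ps is the price sellers receive.
Demand in terms of Ps becomes Qd = 874 − 4(Ps − 27) = 982 - 4Ps. Setting this equal to supply: 982 - 4Ps = -521 + 5Ps, so Ps = 167.
Buyers pay Pb = 167 − 27 = 140; Q' = -521 + 5·167 = 314.
Buyers' price falls by P* − Pb = 155 − 140 = 15; sellers' price rises by Ps − P* = 167 − 155 = 12.
So consumers capture 15/27 = 5/9 of each unit of subsidy.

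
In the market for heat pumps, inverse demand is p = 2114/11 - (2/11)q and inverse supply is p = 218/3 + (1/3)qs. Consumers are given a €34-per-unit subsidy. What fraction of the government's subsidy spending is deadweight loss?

DWL / government spending = 33/298

Pre-subsidy: 2114/11 - (2/11)q = 218/3 + (1/3)q gives q* = 232 and p* = 150.
With the rebate, buyers effectively pay pb = ps − 34, where ps is the price sellers receive.
On the curves, pb = 2114/11 - (2/11)q and ps = 218/3 + (1/3)q; the wedge ps − pb = 34 gives 218/3 + (1/3)q − (2114/11 - (2/11)q) = 34, so q' = 298.
Then pb = 2114/11 − (2/11)·298 = 138 and ps = 218/3 + (1/3)·298 = 172.
ΔCS = ½(232 + 298)(150 − 138) = 3180; ΔPS = ½(232 + 298)(172 − 150) = 5830.
Government spending = 34 × 298 = 10132.
DWL = ½ × 34 × (298 − 232) = 1122; fraction = 1122 / 10132 = 33/298.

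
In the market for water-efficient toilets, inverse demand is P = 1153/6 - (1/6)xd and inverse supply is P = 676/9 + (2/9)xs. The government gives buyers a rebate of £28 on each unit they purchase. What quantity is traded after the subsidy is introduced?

x' = 373

Pre-subsidy: 1153/6 - (1/6)x = 676/9 + (2/9)x gives x* = 301 and P* = 142.
With the rebate, buyers effectively pay Pb = Ps − 28, where Ps is the price sellers receive.
On the curves, Pb = 1153/6 - (1/6)x and Ps = 676/9 + (2/9)x; the wedge Ps − Pb = 28 gives 676/9 + (2/9)x − (1153/6 - (1/6)x) = 28, so x' = 373.
Then Pb = 1153/6 − (1/6)·373 = 130 and Ps = 676/9 + (2/9)·373 = 158.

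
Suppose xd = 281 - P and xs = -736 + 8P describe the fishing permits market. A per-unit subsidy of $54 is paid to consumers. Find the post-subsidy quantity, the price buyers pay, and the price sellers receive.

x' = 216; buyers pay $65; sellers receive $119

Pre-subsidy: 281 - P = -736 + 8P gives P* = 113, x* = 168.
With the rebate, buyers effectively pay Pb = Ps − 54, where Ps is the price sellers receive.
Demand in terms of Ps becomes xd = 281 − 1(Ps − 54) = 335 - Ps. Setting this equal to supply: 335 - Ps = -736 + 8Ps, so Ps = 119.
Buyers pay Pb = 119 − 54 = 65; x' = -736 + 8·119 = 216.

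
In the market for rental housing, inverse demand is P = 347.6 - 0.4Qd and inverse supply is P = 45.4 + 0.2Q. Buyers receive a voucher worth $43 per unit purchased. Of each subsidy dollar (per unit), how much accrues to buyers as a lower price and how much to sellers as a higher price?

Buyers gain 86/3 per unit; sellers gain 43/3 per unit

Pre-subsidy: 347.6 - 0.4Q = 45.4 + 0.2Q gives Q* = 1511/3 and P* = 2192/15.
With the rebate, buyers effectively pay Pb = Ps − 43, where Ps is the price sellers receive.
On the curves, Pb = 347.6 - 0.4Q and Ps = 45.4 + 0.2Q; the wedge Ps − Pb = 43 gives 45.4 + 0.2Q − (347.6 - 0.4Q) = 43, so Q' = 1726/3.
Then Pb = 347.6 − 0.4·(1726/3) = 1762/15 and Ps = 45.4 + 0.2·(1726/3) = 2407/15.
Buyers' price falls by P* − Pb = 2192/15 − 1762/15 = 86/3; sellers' price rises by Ps − P* = 2407/15 − 2192/15 = 43/3.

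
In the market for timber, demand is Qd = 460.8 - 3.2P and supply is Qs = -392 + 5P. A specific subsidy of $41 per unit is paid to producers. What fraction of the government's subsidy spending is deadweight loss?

DWL / government spending = 5/26

Pre-subsidy: 460.8 - 3.2P = -392 + 5P gives P* = 104, Q* = 128.
With the subsidy, sellers receive Ps = Pb + 41 for each unit, where Pb is the price buyers pay.
Supply in terms of Pb becomes Qs = -392 + 5(Pb + 41) = -187 + 5Pb. Setting this equal to demand: 460.8 - 3.2Pb = -187 + 5Pb, so Pb = 79.
Sellers receive Ps = 79 + 41 = 120; Q' = 460.8 − 3.2·79 = 208.
ΔCS = ½(128 + 208)(104 − 79) = 4200; ΔPS = ½(128 + 208)(120 − 104) = 2688.
Government spending = 41 × 208 = 8528.
DWL = ½ × 41 × (208 − 128) = 1640; fraction = 1640 / 8528 = 5/26.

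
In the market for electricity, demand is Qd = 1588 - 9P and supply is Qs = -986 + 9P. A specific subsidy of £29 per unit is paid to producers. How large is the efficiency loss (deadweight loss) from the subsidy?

Pre-subsidy: 1588 - 9P = -986 + 9P gives P* = 143, Q* = 301.
With the subsidy, sellers receive Ps = Pb + 29 for each unit, where Pb is the price buyers pay.
Supply in terms of Pb becomes Qs = -986 + 9(Pb + 29) = -725 + 9Pb. Setting this equal to demand: 1588 - 9Pb = -725 + 9Pb, so Pb = 128.5.
Sellers receive Ps = 128.5 + 29 = 157.5; Q' = 1588 − 9·128.5 = 431.5.
The subsidy expands output by 431.5 − 301 = 130.5 past the efficient level; on those units the gap between marginal cost and willingness to pay runs from 0 up to 29.
DWL = ½ × 29 × 130.5 = 1892.25.

Deadweight loss = £1892.25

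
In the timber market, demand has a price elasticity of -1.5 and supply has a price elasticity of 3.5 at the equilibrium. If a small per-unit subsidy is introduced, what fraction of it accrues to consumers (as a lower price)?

Consumer share = 0.7

For a small subsidy around the equilibrium, the benefit split depends on the relative slopes, which at a point are proportional to the elasticities.
Buyer share = εs/(εs + |εd|) = 3.5/(3.5 + 1.5) = 0.7; seller share = |εd|/(εs + |εd|) = 0.3.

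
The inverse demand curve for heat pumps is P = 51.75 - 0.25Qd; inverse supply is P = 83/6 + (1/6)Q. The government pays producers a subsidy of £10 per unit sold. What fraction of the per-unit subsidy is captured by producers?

Producer share = 0.4

Pre-subsidy: 51.75 - 0.25Q = 83/6 + (1/6)Q gives Q* = 91 and P* = 29.
With the subsidy, sellers receive Ps = Pb + 10 for each unit, where Pb is the price buyers pay.
On the curves, Pb = 51.75 - 0.25Q and Ps = 83/6 + (1/6)Q; the wedge Ps − Pb = 10 gives 83/6 + (1/6)Q − (51.75 - 0.25Q) = 10, so Q' = 115.
Then Pb = 51.75 − 0.25·115 = 23 and Ps = 83/6 + (1/6)·115 = 33.
Buyers' price falls by P* − Pb = 29 − 23 = 6; sellers' price rises by Ps − P* = 33 − 29 = 4.
So producers capture 4/10 = 0.4 of each unit of subsidy.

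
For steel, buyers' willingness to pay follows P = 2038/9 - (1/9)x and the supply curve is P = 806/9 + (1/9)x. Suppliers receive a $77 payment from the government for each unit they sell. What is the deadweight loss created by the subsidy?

Deadweight loss = $13340.25

Pre-subsidy: 2038/9 - (1/9)x = 806/9 + (1/9)x gives x* = 616 and P* = 158.
With the subsidy, sellers receive Ps = Pb + 77 for each unit, where Pb is the price buyers pay.
On the curves, Pb = 2038/9 - (1/9)x and Ps = 806/9 + (1/9)x; the wedge Ps − Pb = 77 gives 806/9 + (1/9)x − (2038/9 - (1/9)x) = 77, so x' = 962.5.
Then Pb = 2038/9 − (1/9)·962.5 = 119.5 and Ps = 806/9 + (1/9)·962.5 = 196.5.
The subsidy expands output by 962.5 − 616 = 346.5 past the efficient level; on those units the gap between marginal cost and willingness to pay runs from 0 up to 77.
DWL = ½ × 77 × 346.5 = 13340.25.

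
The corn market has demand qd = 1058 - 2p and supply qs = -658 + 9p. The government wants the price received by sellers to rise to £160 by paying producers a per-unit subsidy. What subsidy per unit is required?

At a seller price of 160, quantity supplied is -658 + 9·160 = 782.
Buyers absorb 782 only when they pay pb with 1058 − 2·pb = 782, i.e. pb = 138.
s = ps − pb = 160 − 138 = 22.

Required subsidy s = £22 per unit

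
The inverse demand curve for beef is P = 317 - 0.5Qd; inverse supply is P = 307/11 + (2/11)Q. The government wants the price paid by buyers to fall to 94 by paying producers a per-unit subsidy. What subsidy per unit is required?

Required subsidy s = 15 per unit

At a buyer price of 94, quantity demanded is 634 − 2·94 = 446.
Sellers supply 446 only when they receive Ps = 307/11 + (2/11)·446 = 109.
s = Ps − Pb = 109 − 94 = 15.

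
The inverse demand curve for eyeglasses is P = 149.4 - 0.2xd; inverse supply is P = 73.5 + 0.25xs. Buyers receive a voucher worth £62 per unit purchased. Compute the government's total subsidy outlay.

Pre-subsidy: 149.4 - 0.2x = 73.5 + 0.25x gives x* = 506/3 and P* = 347/3.
With the rebate, buyers effectively pay Pb = Ps − 62, where Ps is the price sellers receive.
On the curves, Pb = 149.4 - 0.2x and Ps = 73.5 + 0.25x; the wedge Ps − Pb = 62 gives 73.5 + 0.25x − (149.4 - 0.2x) = 62, so x' = 2758/9.
Then Pb = 149.4 − 0.2·(2758/9) = 793/9 and Ps = 73.5 + 0.25·(2758/9) = 1351/9.
Government outlay = subsidy × quantity = 62 × 2758/9 = 170996/9.

Government cost = 170996/9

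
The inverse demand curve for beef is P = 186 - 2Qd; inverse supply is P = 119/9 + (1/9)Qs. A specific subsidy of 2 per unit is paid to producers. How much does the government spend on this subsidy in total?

Pre-subsidy: 186 - 2Q = 119/9 + (1/9)Q gives Q* = 1555/19 and P* = 424/19.
With the subsidy, sellers receive Ps = Pb + 2 for each unit, where Pb is the price buyers pay.
On the curves, Pb = 186 - 2Q and Ps = 119/9 + (1/9)Q; the wedge Ps − Pb = 2 gives 119/9 + (1/9)Q − (186 - 2Q) = 2, so Q' = 1573/19.
Then Pb = 186 − 2·(1573/19) = 388/19 and Ps = 119/9 + (1/9)·(1573/19) = 426/19.
Government outlay = subsidy × quantity = 2 × 1573/19 = 3146/19.

Government cost = 3146/19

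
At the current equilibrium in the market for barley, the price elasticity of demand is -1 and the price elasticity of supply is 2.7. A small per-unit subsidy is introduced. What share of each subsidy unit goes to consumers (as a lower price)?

Consumer share = 27/37

For a small subsidy around the equilibrium, the benefit split depends on the relative slopes, which at a point are proportional to the elasticities.
Buyer share = εs/(εs + |εd|) = 2.7/(2.7 + 1) = 27/37; seller share = |εd|/(εs + |εd|) = 10/37.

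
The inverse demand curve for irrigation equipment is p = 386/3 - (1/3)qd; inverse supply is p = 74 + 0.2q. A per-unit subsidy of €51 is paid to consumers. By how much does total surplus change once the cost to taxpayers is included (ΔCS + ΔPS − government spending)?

Net change in total surplus = -€2438.4375

Pre-subsidy: 386/3 - (1/3)q = 74 + 0.2q gives q* = 102.5 and p* = 94.5.
With the rebate, buyers effectively pay pb = ps − 51, where ps is the price sellers receive.
On the curves, pb = 386/3 - (1/3)q and ps = 74 + 0.2q; the wedge ps − pb = 51 gives 74 + 0.2q − (386/3 - (1/3)q) = 51, so q' = 198.125.
Then pb = 386/3 − (1/3)·198.125 = 62.625 and ps = 74 + 0.2·198.125 = 113.625.
ΔCS = ½(102.5 + 198.125)(94.5 − 62.625) = 4791.2109375; ΔPS = ½(102.5 + 198.125)(113.625 − 94.5) = 2874.7265625.
Government spending = 51 × 198.125 = 10104.375.
Net change = 4791.2109375 + 2874.7265625 − 10104.375 = -2438.4375. The loss equals the DWL triangle ½·51·95.625.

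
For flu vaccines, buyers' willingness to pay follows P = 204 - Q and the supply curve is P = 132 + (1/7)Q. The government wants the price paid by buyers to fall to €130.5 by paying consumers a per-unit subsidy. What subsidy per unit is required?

Required subsidy s = €12 per unit

At a buyer price of 130.5, quantity demanded is 204 − 1·130.5 = 73.5.
Sellers supply 73.5 only when they receive Ps = 132 + (1/7)·73.5 = 142.5.
s = Ps − Pb = 142.5 − 130.5 = 12.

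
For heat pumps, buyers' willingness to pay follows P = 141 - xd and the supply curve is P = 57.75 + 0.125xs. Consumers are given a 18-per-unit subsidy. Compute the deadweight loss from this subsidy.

Deadweight loss = 144

Pre-subsidy: 141 - x = 57.75 + 0.125x gives x* = 74 and P* = 67.
With the rebate, buyers effectively pay Pb = Ps − 18, where Ps is the price sellers receive.
On the curves, Pb = 141 - x and Ps = 57.75 + 0.125x; the wedge Ps − Pb = 18 gives 57.75 + 0.125x − (141 - x) = 18, so x' = 90.
Then Pb = 141 − 1·90 = 51 and Ps = 57.75 + 0.125·90 = 69.
The subsidy expands output by 90 − 74 = 16 past the efficient level; on those units the gap between marginal cost and willingness to pay runs from 0 up to 18.
DWL = ½ × 18 × 16 = 144.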